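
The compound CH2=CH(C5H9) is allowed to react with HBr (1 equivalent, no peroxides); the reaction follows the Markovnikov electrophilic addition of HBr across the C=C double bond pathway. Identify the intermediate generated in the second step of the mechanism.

Step 1: The π electrons of the C=C bond attack a proton of HBr; Markovnikov addition places the new C–H on the less-substituted alkene carbon, so the positive charge ends up on the more-substituted carbon — a secondary carbocation. The H–Br bond breaks heterolytically, releasing Br⁻.
Step 2: A 1,2-hydride shift from the adjacent cyclopentyl carbon moves the positive charge from the secondary centre to an adjacent carbon, generating a more stable tertiary carbocation.
After step 2 the species present is a tertiary carbocation.

tertiary carbocation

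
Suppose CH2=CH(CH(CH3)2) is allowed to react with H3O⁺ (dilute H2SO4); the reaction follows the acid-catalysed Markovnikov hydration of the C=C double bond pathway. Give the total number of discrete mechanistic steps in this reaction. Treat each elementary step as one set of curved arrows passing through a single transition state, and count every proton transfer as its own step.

4

Step 1: Protonation of the alkene by H3O⁺: the π bond acts as the nucleophile and picks up H⁺, giving the more stable (Markovnikov) secondary carbocation. H2O is released.
Step 2: Carbocation rearrangement: a 1,2-hydride shift from the adjacent isopropyl carbon converts the initially-formed secondary cation into the more stable tertiary cation.
Step 3: Nucleophilic capture of the cation by H2O produces the protonated alcohol (an oxonium ion).
Step 4: Deprotonation of the oxonium ion by a water molecule delivers the neutral alcohol and regenerates the acid catalyst.
Total: 4 elementary steps.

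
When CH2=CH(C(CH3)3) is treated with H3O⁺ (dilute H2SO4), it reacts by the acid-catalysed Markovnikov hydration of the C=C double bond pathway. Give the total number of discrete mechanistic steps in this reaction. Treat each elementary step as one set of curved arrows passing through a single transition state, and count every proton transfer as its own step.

Step 1: Protonation of the alkene by H3O⁺: the π bond acts as the nucleophile and picks up H⁺, giving the more stable (Markovnikov) secondary carbocation. H2O is released.
Step 2: A 1,2-methyl shift from the adjacent tert-butyl carbon moves the positive charge from the secondary centre to an adjacent carbon, generating a more stable tertiary carbocation.
Step 3: Nucleophilic capture of the cation by H2O produces the protonated alcohol (an oxonium ion).
Step 4: Deprotonation of the oxonium ion by a water molecule delivers the neutral alcohol and regenerates the acid catalyst.
Total: 4 elementary steps.

4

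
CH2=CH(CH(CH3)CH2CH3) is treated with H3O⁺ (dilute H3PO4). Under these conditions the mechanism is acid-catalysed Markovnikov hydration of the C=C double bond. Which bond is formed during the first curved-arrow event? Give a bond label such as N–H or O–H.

Step 1: Protonation of the alkene by H3O⁺: the π bond acts as the nucleophile and picks up H⁺, giving the more stable (Markovnikov) secondary carbocation. H2O is released.
The bond formed in this step is the C–H bond.

C–H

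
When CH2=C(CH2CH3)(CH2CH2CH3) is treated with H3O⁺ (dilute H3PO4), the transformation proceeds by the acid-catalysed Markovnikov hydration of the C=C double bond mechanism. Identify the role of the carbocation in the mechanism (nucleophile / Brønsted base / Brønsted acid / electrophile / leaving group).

electrophile

Step 2: Nucleophilic capture of the cation by H2O produces the protonated alcohol (an oxonium ion).
The carbocation accepts an electron pair into an empty or π* orbital — it is the electrophile.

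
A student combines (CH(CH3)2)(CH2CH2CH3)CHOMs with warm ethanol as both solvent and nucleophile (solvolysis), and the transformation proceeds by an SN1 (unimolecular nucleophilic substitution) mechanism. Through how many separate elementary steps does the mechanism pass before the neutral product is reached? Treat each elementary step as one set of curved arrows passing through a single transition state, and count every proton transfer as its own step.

4

Step 1: Unassisted departure of MsO⁻ (taking the C–O bonding pair) generates a secondary carbocation.
Step 2: A 1,2-hydride shift from the adjacent isopropyl carbon moves the positive charge from the secondary centre to an adjacent carbon, generating a more stable tertiary carbocation.
Step 3: CH3CH2OH donates an oxygen lone pair into the empty p orbital of the cation, giving a protonated ether (an oxonium ion).
Step 4: A second solvent molecule removes the proton on oxygen, giving the neutral ether product.
Total: 4 elementary steps.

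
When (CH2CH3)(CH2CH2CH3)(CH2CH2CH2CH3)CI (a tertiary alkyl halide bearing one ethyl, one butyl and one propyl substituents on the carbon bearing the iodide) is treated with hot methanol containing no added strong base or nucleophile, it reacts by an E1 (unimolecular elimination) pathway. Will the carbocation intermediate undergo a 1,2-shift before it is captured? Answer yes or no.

The first-formed carbocation is tertiary.
No single 1,2-shift to an adjacent carbon would produce a more-substituted cation than the one already present, so no rearrangement occurs.

no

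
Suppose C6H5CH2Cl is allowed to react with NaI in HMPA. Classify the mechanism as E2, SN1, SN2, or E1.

SN2

Conditions: a primary substrate with a strong nucleophile in the polar aprotic solvent HMPA.
These conditions are the textbook signature of the SN2 pathway.
An unhindered substrate with a strong nucleophile in a polar aprotic solvent favours one-step backside displacement.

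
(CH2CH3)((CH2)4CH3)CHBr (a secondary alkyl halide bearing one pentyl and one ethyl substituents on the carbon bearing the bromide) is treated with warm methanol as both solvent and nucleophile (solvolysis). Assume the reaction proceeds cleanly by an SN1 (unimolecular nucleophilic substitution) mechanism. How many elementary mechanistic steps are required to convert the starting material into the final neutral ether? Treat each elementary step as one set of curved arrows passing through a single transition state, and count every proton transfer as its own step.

3

Step 1: Ionisation: the C–Br σ-bond cleaves heterolytically; both bonding electrons depart with Br⁻, leaving a secondary carbocation at the α-carbon.
(No 1,2-shift: no single shift to an adjacent carbon would give a more stable cation.)
Step 2: CH3OH donates an oxygen lone pair into the empty p orbital of the cation, giving a protonated ether (an oxonium ion).
Step 3: Deprotonation of the oxonium oxygen by solvent methanol yields the neutral ether.
Total: 3 elementary steps.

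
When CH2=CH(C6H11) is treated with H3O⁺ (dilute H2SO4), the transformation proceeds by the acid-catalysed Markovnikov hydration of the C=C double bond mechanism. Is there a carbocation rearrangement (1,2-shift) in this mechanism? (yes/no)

The first-formed carbocation is secondary.
The adjacent cyclohexyl carbon already bears 2 other carbon substituents and has a hydrogen to migrate; after a 1,2-hydride shift from that carbon the positive charge sits on a tertiary centre.
Tertiary is more stable than secondary, so the shift occurs.

yes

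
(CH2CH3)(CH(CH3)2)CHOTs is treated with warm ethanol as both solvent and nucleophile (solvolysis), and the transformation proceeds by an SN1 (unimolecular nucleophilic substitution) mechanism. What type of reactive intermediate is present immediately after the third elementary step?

oxonium ion

Step 1: The C–O bond breaks with both electrons going to the tosylate; TsO⁻ leaves and a secondary carbocation remains.
Step 2: A 1,2-hydride shift from the adjacent isopropyl carbon moves the positive charge from the secondary centre to an adjacent carbon, generating a more stable tertiary carbocation.
Step 3: A lone pair on the oxygen of CH3CH2OH attacks the carbocation, forming a new C–O σ-bond and an oxonium ion.
After step 3 the species present is an oxonium ion.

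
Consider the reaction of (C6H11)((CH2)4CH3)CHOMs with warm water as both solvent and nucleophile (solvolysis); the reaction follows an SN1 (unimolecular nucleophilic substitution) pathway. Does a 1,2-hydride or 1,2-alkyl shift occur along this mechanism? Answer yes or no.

The first-formed carbocation is secondary.
The adjacent cyclohexyl carbon already bears 2 other carbon substituents and has a hydrogen to migrate; after a 1,2-hydride shift from that carbon the positive charge sits on a tertiary centre.
Tertiary is more stable than secondary, so the shift occurs.

yes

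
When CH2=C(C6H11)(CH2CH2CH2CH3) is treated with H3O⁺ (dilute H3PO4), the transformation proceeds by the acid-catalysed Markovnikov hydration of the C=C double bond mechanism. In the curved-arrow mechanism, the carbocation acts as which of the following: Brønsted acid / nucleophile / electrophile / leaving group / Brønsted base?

Step 2: Nucleophilic capture of the cation by H2O produces the protonated alcohol (an oxonium ion).
The carbocation accepts an electron pair into an empty or π* orbital — it is the electrophile.

electrophile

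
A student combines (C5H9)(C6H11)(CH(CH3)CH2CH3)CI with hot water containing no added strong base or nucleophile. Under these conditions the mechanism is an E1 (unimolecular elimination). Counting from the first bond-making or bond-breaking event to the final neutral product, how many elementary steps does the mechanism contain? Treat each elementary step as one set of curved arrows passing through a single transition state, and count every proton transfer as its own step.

2

Step 1: Ionisation: the C–I σ-bond cleaves heterolytically; both bonding electrons depart with I⁻, leaving a tertiary carbocation at the α-carbon.
(No 1,2-shift: no single shift to an adjacent carbon would give a more stable cation.)
Step 2: A weak base (a water molecule from the solvent) removes a proton from a carbon adjacent to the cationic centre; the electrons of that C–H bond become the new π(C=C) bond, giving the alkene.
Total: 2 elementary steps.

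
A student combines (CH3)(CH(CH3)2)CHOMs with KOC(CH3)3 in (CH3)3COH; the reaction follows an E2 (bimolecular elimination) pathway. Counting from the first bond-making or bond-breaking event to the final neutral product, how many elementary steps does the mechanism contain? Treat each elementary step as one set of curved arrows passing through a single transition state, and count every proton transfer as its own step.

1

Step 1: Concerted anti-periplanar elimination: (CH3)3CO⁻ abstracts a β-H while MsO⁻ leaves, and the C–H electrons become the new C=C π bond — all in a single transition state.
Total: 1 elementary step.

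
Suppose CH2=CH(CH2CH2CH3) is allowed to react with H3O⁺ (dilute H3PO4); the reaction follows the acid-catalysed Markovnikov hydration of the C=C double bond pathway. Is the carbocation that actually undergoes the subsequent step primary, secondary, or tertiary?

Step 1: The π electrons of the C=C bond attack a proton of H3O⁺; Markovnikov addition places the new C–H on the less-substituted alkene carbon, so the positive charge ends up on the more-substituted carbon — a secondary carbocation. H2O is released.
No single 1,2-shift to an adjacent carbon would give a more-substituted cation, so no rearrangement occurs.

secondary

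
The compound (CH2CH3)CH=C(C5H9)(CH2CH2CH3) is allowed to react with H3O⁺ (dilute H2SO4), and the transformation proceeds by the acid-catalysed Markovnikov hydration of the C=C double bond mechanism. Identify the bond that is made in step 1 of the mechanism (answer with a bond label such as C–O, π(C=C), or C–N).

C–H

Step 1: The π electrons of the C=C bond attack a proton of H3O⁺; Markovnikov addition places the new C–H on the less-substituted alkene carbon, so the positive charge ends up on the more-substituted carbon — a tertiary carbocation. H2O is released.
The bond formed in this step is the C–H bond.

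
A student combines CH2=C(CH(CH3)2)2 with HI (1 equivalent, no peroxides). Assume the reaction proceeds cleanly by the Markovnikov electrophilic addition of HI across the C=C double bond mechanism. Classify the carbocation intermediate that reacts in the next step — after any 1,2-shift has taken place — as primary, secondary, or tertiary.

Step 1: Electrophilic addition begins with the π(C=C) electrons forming a bond to the proton of HI. Following Markovnikov's rule, the resulting cation is tertiary. The H–I bond breaks heterolytically, releasing I⁻.
No single 1,2-shift to an adjacent carbon would give a more-substituted cation, so no rearrangement occurs.

tertiary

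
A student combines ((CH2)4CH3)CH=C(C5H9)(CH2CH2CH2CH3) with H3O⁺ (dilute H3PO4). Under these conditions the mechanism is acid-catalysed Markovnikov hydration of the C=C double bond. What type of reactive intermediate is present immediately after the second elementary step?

Step 1: Protonation of the alkene by H3O⁺: the π bond acts as the nucleophile and picks up H⁺, giving the more stable (Markovnikov) tertiary carbocation. H2O is released.
Step 2: A lone pair on the oxygen of H2O attacks the carbocation, forming a C–O bond and an oxonium ion (a protonated alcohol).
After step 2 the species present is an oxonium ion.

oxonium ion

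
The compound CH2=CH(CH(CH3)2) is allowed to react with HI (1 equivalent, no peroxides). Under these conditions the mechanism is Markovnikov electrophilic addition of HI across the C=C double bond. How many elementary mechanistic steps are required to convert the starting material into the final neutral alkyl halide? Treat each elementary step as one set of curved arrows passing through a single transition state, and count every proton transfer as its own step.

3

Step 1: Protonation of the alkene by HI: the π bond acts as the nucleophile and picks up H⁺, giving the more stable (Markovnikov) secondary carbocation. The H–I bond breaks heterolytically, releasing I⁻.
Step 2: A 1,2-hydride shift from the adjacent isopropyl carbon moves the positive charge from the secondary centre to an adjacent carbon, generating a more stable tertiary carbocation.
Step 3: I⁻ captures the cation: a lone pair on I⁻ fills the empty p orbital, producing the alkyl halide product.
Total: 3 elementary steps.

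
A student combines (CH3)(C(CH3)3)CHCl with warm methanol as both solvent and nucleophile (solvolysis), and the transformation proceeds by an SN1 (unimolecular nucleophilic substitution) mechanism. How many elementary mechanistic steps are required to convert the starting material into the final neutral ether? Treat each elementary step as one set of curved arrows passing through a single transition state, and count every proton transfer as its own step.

Step 1: Rate-determining heterolysis of the C–Cl bond gives Cl⁻ and a secondary carbocation.
Step 2: A methyl group with its bonding pair migrates from the adjacent tert-butyl carbon to the cationic centre — a 1,2-methyl shift — upgrading the secondary cation to a tertiary one.
Step 3: A lone pair on the oxygen of CH3OH attacks the carbocation, forming a new C–O σ-bond and an oxonium ion.
Step 4: Deprotonation of the oxonium oxygen by solvent methanol yields the neutral ether.
Total: 4 elementary steps.

4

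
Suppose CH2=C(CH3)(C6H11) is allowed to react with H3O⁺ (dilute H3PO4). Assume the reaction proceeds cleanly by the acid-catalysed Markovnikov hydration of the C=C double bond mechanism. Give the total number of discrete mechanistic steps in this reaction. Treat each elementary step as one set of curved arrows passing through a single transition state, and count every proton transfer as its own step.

Step 1: Protonation of the alkene by H3O⁺: the π bond acts as the nucleophile and picks up H⁺, giving the more stable (Markovnikov) tertiary carbocation. H2O is released.
(No 1,2-shift: no single shift to an adjacent carbon would give a more stable cation.)
Step 2: A lone pair on the oxygen of H2O attacks the carbocation, forming a C–O bond and an oxonium ion (a protonated alcohol).
Step 3: Proton transfer from the O–H of the oxonium ion to H2O completes the catalytic cycle and yields the alcohol.
Total: 3 elementary steps.

3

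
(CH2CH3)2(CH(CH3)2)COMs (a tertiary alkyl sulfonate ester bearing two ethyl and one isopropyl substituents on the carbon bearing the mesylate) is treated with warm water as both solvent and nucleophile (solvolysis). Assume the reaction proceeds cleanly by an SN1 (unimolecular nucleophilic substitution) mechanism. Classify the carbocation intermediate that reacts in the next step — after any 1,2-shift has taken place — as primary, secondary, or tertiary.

Step 1: Rate-determining heterolysis of the C–O bond gives MsO⁻ and a tertiary carbocation.
No single 1,2-shift to an adjacent carbon would give a more-substituted cation, so no rearrangement occurs.

tertiary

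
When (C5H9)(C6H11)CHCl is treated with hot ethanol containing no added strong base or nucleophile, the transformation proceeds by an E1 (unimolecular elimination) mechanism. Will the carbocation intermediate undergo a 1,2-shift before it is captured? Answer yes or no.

The first-formed carbocation is secondary.
The adjacent cyclopentyl carbon already bears 2 other carbon substituents and has a hydrogen to migrate; after a 1,2-hydride shift from that carbon the positive charge sits on a tertiary centre.
Tertiary is more stable than secondary, so the shift occurs.

yes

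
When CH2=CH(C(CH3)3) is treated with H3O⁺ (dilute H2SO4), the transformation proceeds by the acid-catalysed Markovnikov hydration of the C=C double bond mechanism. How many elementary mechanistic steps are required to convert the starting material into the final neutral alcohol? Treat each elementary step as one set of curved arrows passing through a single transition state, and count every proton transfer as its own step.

4

Step 1: The π electrons of the C=C bond attack a proton of H3O⁺; Markovnikov addition places the new C–H on the less-substituted alkene carbon, so the positive charge ends up on the more-substituted carbon — a secondary carbocation. H2O is released.
Step 2: Carbocation rearrangement: a 1,2-methyl shift from the adjacent tert-butyl carbon converts the initially-formed secondary cation into the more stable tertiary cation.
Step 3: Nucleophilic capture of the cation by H2O produces the protonated alcohol (an oxonium ion).
Step 4: Deprotonation of the oxonium ion by a water molecule delivers the neutral alcohol and regenerates the acid catalyst.
Total: 4 elementary steps.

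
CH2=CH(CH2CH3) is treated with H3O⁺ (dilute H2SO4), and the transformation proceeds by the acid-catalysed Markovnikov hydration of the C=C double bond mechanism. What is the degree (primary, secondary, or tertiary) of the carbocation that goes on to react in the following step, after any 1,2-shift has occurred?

secondary

Step 1: The π electrons of the C=C bond attack a proton of H3O⁺; Markovnikov addition places the new C–H on the less-substituted alkene carbon, so the positive charge ends up on the more-substituted carbon — a secondary carbocation. H2O is released.
No single 1,2-shift to an adjacent carbon would give a more-substituted cation, so no rearrangement occurs.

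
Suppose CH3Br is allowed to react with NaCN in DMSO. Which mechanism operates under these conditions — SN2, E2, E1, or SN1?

SN2

Conditions: a methyl substrate with a strong nucleophile in the polar aprotic solvent DMSO.
These conditions are the textbook signature of the SN2 pathway.
An unhindered substrate with a strong nucleophile in a polar aprotic solvent favours one-step backside displacement.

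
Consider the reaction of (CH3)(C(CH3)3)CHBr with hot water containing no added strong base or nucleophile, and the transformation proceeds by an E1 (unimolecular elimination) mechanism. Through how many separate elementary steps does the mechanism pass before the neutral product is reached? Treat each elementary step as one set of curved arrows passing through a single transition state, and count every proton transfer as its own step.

3

Step 1: Ionisation: the C–Br σ-bond cleaves heterolytically; both bonding electrons depart with Br⁻, leaving a secondary carbocation at the α-carbon.
Step 2: A 1,2-methyl shift from the adjacent tert-butyl carbon moves the positive charge from the secondary centre to an adjacent carbon, generating a more stable tertiary carbocation.
Step 3: Loss of a β-proton to a water molecule of the solvent: the C–H bonding pair collapses toward the cationic carbon to form the C=C π bond, yielding the alkene.
Total: 3 elementary steps.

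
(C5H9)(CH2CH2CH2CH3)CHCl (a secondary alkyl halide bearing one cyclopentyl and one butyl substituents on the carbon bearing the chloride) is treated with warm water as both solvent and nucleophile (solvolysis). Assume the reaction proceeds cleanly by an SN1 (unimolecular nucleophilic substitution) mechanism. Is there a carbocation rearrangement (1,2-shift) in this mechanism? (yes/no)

yes

The first-formed carbocation is secondary.
The adjacent cyclopentyl carbon already bears 2 other carbon substituents and has a hydrogen to migrate; after a 1,2-hydride shift from that carbon the positive charge sits on a tertiary centre.
Tertiary is more stable than secondary, so the shift occurs.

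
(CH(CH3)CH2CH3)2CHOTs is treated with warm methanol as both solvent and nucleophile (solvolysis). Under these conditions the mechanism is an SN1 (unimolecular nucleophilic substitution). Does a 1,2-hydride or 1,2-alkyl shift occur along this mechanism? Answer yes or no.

yes

The first-formed carbocation is secondary.
The adjacent sec-butyl carbon already bears 2 other carbon substituents and has a hydrogen to migrate; after a 1,2-hydride shift from that carbon the positive charge sits on a tertiary centre.
Tertiary is more stable than secondary, so the shift occurs.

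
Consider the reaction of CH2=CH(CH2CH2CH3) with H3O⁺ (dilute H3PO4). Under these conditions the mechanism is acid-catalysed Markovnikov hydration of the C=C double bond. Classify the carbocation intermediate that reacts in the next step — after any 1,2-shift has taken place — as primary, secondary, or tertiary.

Step 1: Protonation of the alkene by H3O⁺: the π bond acts as the nucleophile and picks up H⁺, giving the more stable (Markovnikov) secondary carbocation. H2O is released.
No single 1,2-shift to an adjacent carbon would give a more-substituted cation, so no rearrangement occurs.

secondary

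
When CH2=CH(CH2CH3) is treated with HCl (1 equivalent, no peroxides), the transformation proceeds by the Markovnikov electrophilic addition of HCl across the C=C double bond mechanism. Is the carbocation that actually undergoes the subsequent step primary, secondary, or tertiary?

Step 1: Protonation of the alkene by HCl: the π bond acts as the nucleophile and picks up H⁺, giving the more stable (Markovnikov) secondary carbocation. The H–Cl bond breaks heterolytically, releasing Cl⁻.
No single 1,2-shift to an adjacent carbon would give a more-substituted cation, so no rearrangement occurs.

secondary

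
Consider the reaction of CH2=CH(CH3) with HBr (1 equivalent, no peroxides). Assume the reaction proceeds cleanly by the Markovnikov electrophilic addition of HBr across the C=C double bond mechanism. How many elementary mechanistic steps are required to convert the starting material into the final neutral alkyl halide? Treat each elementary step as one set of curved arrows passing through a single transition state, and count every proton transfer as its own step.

Step 1: Protonation of the alkene by HBr: the π bond acts as the nucleophile and picks up H⁺, giving the more stable (Markovnikov) secondary carbocation. The H–Br bond breaks heterolytically, releasing Br⁻.
(No 1,2-shift: no single shift to an adjacent carbon would give a more stable cation.)
Step 2: The Br⁻ anion donates a lone pair to the carbocation, forming the new C–Br σ-bond and giving the neutral alkyl halide.
Total: 2 elementary steps.

2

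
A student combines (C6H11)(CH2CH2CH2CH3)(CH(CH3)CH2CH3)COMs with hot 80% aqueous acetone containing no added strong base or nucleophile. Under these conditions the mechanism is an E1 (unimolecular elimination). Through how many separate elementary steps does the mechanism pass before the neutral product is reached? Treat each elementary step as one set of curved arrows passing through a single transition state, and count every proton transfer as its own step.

Step 1: Ionisation: the C–O σ-bond cleaves heterolytically; both bonding electrons depart with MsO⁻, leaving a tertiary carbocation at the α-carbon.
(No 1,2-shift: no single shift to an adjacent carbon would give a more stable cation.)
Step 2: A weak base (a water molecule from the solvent) removes a proton from a carbon adjacent to the cationic centre; the electrons of that C–H bond become the new π(C=C) bond, giving the alkene.
Total: 2 elementary steps.

2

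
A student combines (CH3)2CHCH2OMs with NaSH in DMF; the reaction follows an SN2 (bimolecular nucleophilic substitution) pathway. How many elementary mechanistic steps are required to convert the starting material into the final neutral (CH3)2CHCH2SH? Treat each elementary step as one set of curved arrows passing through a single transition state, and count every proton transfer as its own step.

Step 1: Backside attack by HS⁻ on the carbon bearing the mesylate: the new C–S bond forms as the C–O bond breaks, with Walden inversion at carbon.
Total: 1 elementary step.

1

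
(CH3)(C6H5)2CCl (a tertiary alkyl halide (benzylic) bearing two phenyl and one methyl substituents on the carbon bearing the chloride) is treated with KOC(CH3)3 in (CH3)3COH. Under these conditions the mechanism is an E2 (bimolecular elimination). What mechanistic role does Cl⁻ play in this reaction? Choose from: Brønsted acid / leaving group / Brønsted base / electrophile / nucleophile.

Step 1: Concerted anti-periplanar elimination: (CH3)3CO⁻ abstracts a β-H while Cl⁻ leaves, and the C–H electrons become the new C=C π bond — all in a single transition state.
Cl⁻ departs with both electrons of the breaking σ-bond — that is the definition of a leaving group.

leaving group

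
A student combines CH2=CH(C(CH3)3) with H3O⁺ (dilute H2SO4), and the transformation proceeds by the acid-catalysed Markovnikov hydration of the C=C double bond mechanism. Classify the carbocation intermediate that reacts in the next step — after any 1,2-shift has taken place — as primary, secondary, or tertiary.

Step 1: Electrophilic addition begins with the π(C=C) electrons forming a bond to the proton of H3O⁺. Following Markovnikov's rule, the resulting cation is secondary. H2O is released.
Step 2: A 1,2-methyl shift from the adjacent tert-butyl carbon moves the positive charge from the secondary centre to an adjacent carbon, generating a more stable tertiary carbocation.
The cation rearranges from secondary to tertiary via a 1,2-methyl shift from the adjacent tert-butyl carbon; the tertiary cation is what reacts next.

tertiary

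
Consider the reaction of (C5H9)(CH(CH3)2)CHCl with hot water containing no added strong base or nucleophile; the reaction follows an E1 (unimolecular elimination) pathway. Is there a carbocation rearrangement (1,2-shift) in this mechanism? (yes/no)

The first-formed carbocation is secondary.
The adjacent isopropyl carbon already bears 2 other carbon substituents and has a hydrogen to migrate; after a 1,2-hydride shift from that carbon the positive charge sits on a tertiary centre.
Tertiary is more stable than secondary, so the shift occurs.

yes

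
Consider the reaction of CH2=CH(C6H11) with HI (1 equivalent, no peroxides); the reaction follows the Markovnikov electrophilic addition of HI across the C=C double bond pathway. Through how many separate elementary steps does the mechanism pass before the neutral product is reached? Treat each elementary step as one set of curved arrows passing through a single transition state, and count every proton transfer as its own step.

3

Step 1: The π electrons of the C=C bond attack a proton of HI; Markovnikov addition places the new C–H on the less-substituted alkene carbon, so the positive charge ends up on the more-substituted carbon — a secondary carbocation. The H–I bond breaks heterolytically, releasing I⁻.
Step 2: A hydride (H with its bonding pair) migrates from the adjacent cyclohexyl carbon to the cationic centre — a 1,2-hydride shift — upgrading the secondary cation to a tertiary one.
Step 3: I⁻ captures the cation: a lone pair on I⁻ fills the empty p orbital, producing the alkyl halide product.
Total: 3 elementary steps.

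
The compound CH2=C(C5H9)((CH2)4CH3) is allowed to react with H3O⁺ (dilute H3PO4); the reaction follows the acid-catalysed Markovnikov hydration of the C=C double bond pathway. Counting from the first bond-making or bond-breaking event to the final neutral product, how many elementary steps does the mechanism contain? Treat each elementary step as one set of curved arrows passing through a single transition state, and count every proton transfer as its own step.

Step 1: Protonation of the alkene by H3O⁺: the π bond acts as the nucleophile and picks up H⁺, giving the more stable (Markovnikov) tertiary carbocation. H2O is released.
(No 1,2-shift: no single shift to an adjacent carbon would give a more stable cation.)
Step 2: Nucleophilic capture of the cation by H2O produces the protonated alcohol (an oxonium ion).
Step 3: H2O removes a proton from the oxonium oxygen, regenerating H3O⁺ and giving the neutral alcohol.
Total: 3 elementary steps.

3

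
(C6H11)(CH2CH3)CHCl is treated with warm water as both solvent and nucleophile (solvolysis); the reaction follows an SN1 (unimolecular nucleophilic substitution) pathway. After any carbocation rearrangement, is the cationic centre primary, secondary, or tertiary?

Step 1: Ionisation: the C–Cl σ-bond cleaves heterolytically; both bonding electrons depart with Cl⁻, leaving a secondary carbocation at the α-carbon.
Step 2: A 1,2-hydride shift from the adjacent cyclohexyl carbon moves the positive charge from the secondary centre to an adjacent carbon, generating a more stable tertiary carbocation.
The cation rearranges from secondary to tertiary via a 1,2-hydride shift from the adjacent cyclohexyl carbon; the tertiary cation is what reacts next.

tertiary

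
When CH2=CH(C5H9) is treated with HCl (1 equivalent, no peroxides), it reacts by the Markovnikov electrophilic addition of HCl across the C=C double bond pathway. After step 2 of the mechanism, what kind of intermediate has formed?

Step 1: Electrophilic addition begins with the π(C=C) electrons forming a bond to the proton of HCl. Following Markovnikov's rule, the resulting cation is secondary. The H–Cl bond breaks heterolytically, releasing Cl⁻.
Step 2: Carbocation rearrangement: a 1,2-hydride shift from the adjacent cyclopentyl carbon converts the initially-formed secondary cation into the more stable tertiary cation.
After step 2 the species present is a tertiary carbocation.

tertiary carbocation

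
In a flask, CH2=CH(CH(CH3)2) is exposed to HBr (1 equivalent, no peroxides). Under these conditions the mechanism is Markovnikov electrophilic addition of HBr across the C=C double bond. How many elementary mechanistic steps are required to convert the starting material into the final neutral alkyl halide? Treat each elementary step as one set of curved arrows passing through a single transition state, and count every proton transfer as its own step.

Step 1: The π electrons of the C=C bond attack a proton of HBr; Markovnikov addition places the new C–H on the less-substituted alkene carbon, so the positive charge ends up on the more-substituted carbon — a secondary carbocation. The H–Br bond breaks heterolytically, releasing Br⁻.
Step 2: A hydride (H with its bonding pair) migrates from the adjacent isopropyl carbon to the cationic centre — a 1,2-hydride shift — upgrading the secondary cation to a tertiary one.
Step 3: Nucleophilic attack by Br⁻ on the carbocation completes the addition, giving R–Br.
Total: 3 elementary steps.

3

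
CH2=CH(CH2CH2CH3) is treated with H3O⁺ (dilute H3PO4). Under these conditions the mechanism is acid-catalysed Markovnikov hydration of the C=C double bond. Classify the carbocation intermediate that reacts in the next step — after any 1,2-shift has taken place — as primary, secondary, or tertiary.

Step 1: Protonation of the alkene by H3O⁺: the π bond acts as the nucleophile and picks up H⁺, giving the more stable (Markovnikov) secondary carbocation. H2O is released.
No single 1,2-shift to an adjacent carbon would give a more-substituted cation, so no rearrangement occurs.

secondary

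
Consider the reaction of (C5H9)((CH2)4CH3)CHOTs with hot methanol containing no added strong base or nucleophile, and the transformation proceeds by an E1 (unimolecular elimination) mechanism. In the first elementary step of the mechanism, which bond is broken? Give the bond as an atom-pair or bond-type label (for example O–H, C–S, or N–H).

C–O

Step 1: Rate-determining heterolysis of the C–O bond gives TsO⁻ and a secondary carbocation.
The bond broken in this step is the C–O bond.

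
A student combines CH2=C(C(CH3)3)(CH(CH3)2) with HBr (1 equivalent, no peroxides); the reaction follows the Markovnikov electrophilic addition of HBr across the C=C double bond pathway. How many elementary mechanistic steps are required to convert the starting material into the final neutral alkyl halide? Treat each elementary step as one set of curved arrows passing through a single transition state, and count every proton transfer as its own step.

2

Step 1: The π electrons of the C=C bond attack a proton of HBr; Markovnikov addition places the new C–H on the less-substituted alkene carbon, so the positive charge ends up on the more-substituted carbon — a tertiary carbocation. The H–Br bond breaks heterolytically, releasing Br⁻.
(No 1,2-shift: no single shift to an adjacent carbon would give a more stable cation.)
Step 2: Br⁻ captures the cation: a lone pair on Br⁻ fills the empty p orbital, producing the alkyl halide product.
Total: 2 elementary steps.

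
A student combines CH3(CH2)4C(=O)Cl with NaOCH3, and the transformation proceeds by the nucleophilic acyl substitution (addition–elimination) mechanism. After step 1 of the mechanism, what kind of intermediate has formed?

tetrahedral intermediate

Step 1: A lone pair on the O of CH3O⁻ attacks the electrophilic acyl carbon; the π(C=O) electrons move onto oxygen, giving a tetrahedral intermediate.
After step 1 the species present is a tetrahedral intermediate.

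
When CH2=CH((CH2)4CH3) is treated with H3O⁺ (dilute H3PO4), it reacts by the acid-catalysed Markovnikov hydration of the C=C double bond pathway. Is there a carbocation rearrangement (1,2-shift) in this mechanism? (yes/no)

no

The first-formed carbocation is secondary.
No single 1,2-shift to an adjacent carbon would produce a more-substituted cation than the one already present, so no rearrangement occurs.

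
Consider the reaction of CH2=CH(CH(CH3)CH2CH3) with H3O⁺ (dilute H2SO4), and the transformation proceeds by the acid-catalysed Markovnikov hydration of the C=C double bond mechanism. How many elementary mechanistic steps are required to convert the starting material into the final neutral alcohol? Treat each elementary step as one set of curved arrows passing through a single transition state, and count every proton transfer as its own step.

4

Step 1: The π electrons of the C=C bond attack a proton of H3O⁺; Markovnikov addition places the new C–H on the less-substituted alkene carbon, so the positive charge ends up on the more-substituted carbon — a secondary carbocation. H2O is released.
Step 2: Carbocation rearrangement: a 1,2-hydride shift from the adjacent sec-butyl carbon converts the initially-formed secondary cation into the more stable tertiary cation.
Step 3: A lone pair on the oxygen of H2O attacks the carbocation, forming a C–O bond and an oxonium ion (a protonated alcohol).
Step 4: Deprotonation of the oxonium ion by a water molecule delivers the neutral alcohol and regenerates the acid catalyst.
Total: 4 elementary steps.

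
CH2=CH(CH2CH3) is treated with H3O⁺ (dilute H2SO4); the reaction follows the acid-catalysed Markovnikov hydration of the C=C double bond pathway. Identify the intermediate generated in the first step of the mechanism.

secondary carbocation

Step 1: Electrophilic addition begins with the π(C=C) electrons forming a bond to the proton of H3O⁺. Following Markovnikov's rule, the resulting cation is secondary. H2O is released.
After step 1 the species present is a secondary carbocation.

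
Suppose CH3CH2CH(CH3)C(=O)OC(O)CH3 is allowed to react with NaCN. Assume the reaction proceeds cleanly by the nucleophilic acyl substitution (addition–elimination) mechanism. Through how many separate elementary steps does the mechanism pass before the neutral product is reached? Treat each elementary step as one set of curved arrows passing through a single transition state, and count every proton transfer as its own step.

Step 1: CN⁻ adds to the carbonyl carbon; the C=O π electrons shift onto oxygen and a tetrahedral alkoxide intermediate forms.
Step 2: Elimination step: re-formation of the carbonyl π bond drives out CH3CO2⁻, giving the new acyl compound.
Total: 2 elementary steps.

2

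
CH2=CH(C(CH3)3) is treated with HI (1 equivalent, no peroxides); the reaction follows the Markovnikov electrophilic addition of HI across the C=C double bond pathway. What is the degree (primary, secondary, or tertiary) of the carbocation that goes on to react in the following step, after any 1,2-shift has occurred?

Step 1: Protonation of the alkene by HI: the π bond acts as the nucleophile and picks up H⁺, giving the more stable (Markovnikov) secondary carbocation. The H–I bond breaks heterolytically, releasing I⁻.
Step 2: A 1,2-methyl shift from the adjacent tert-butyl carbon moves the positive charge from the secondary centre to an adjacent carbon, generating a more stable tertiary carbocation.
The cation rearranges from secondary to tertiary via a 1,2-methyl shift from the adjacent tert-butyl carbon; the tertiary cation is what reacts next.

tertiary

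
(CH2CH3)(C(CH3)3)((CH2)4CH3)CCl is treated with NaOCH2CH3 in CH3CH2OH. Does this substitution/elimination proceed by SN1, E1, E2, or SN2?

Conditions: a strong base with a tertiary substrate bearing a β-hydrogen.
These conditions are the textbook signature of the E2 pathway.
A strong (often hindered) base removes a β-H in concert with loss of the leaving group — bimolecular elimination.

E2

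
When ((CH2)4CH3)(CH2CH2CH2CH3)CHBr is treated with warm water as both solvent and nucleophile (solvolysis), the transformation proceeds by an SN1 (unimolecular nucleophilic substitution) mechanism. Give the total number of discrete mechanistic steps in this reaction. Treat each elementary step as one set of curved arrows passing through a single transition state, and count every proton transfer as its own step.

3

Step 1: The C–Br bond breaks with both electrons going to the bromide; Br⁻ leaves and a secondary carbocation remains.
(No 1,2-shift: no single shift to an adjacent carbon would give a more stable cation.)
Step 2: H2O donates an oxygen lone pair into the empty p orbital of the cation, giving a protonated alcohol (an oxonium ion).
Step 3: Proton transfer from the O–H of the oxonium ion to a solvent molecule delivers the neutral alcohol.
Total: 3 elementary steps.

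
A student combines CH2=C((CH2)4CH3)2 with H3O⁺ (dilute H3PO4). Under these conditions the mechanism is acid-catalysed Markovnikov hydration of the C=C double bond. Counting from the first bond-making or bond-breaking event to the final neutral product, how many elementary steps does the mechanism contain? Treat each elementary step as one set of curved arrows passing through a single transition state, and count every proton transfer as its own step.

3

Step 1: The π electrons of the C=C bond attack a proton of H3O⁺; Markovnikov addition places the new C–H on the less-substituted alkene carbon, so the positive charge ends up on the more-substituted carbon — a tertiary carbocation. H2O is released.
(No 1,2-shift: no single shift to an adjacent carbon would give a more stable cation.)
Step 2: Water acts as the nucleophile: an oxygen lone pair bonds to the cationic carbon, giving an oxonium-ion intermediate.
Step 3: Deprotonation of the oxonium ion by a water molecule delivers the neutral alcohol and regenerates the acid catalyst.
Total: 3 elementary steps.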